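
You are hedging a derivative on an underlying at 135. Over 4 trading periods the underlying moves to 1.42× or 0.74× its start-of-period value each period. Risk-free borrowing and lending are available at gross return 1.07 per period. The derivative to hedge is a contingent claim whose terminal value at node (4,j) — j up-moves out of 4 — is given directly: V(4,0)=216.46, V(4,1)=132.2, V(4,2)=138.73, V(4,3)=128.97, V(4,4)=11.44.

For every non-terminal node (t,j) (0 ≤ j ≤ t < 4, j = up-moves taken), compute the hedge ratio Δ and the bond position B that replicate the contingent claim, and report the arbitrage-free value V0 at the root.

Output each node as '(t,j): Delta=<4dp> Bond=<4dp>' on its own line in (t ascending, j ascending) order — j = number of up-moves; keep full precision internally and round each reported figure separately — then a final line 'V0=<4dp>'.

(0,0): Delta=-0.2308 Bond=132.6963
(1,0): Delta=-0.2746 Bond=146.3651
(1,1): Delta=-0.2065 Bond=137.3395
(2,0): Delta=-0.7474 Bond=191.5594
(2,1): Delta=-0.0133 Bond=119.5439
(2,2): Delta=-0.3133 Bond=176.0237
(3,0): Delta=-2.2651 Bond=287.9951
(3,1): Delta=0.0915 Bond=116.9101
(3,2): Delta=-0.0713 Bond=139.5805
(3,3): Delta=-0.4471 Bond=240.0657
V0=101.5415

No-arbitrage ⇒ martingale measure with p* = (R−d)/(u−d) = 0.4853.
Payoff layer (t=4): V(4,0)=216.4600, V(4,1)=132.2000, V(4,2)=138.7300, V(4,3)=128.9700, V(4,4)=11.4400
Node (3,0) S=54.7052: V=(p*·132.2000+(1−p*)·216.4600)/1.07=164.0833; Δ=(132.2000−216.4600)/(77.6814−40.4819)=-2.2651; B=V−Δ·S=287.9951
Node (3,1) S=104.9749: V=(p*·138.7300+(1−p*)·132.2000)/1.07=126.5131; Δ=(138.7300−132.2000)/(149.0644−77.6814)=0.0915; B=V−Δ·S=116.9101
Node (3,2) S=201.4384: V=(p*·128.9700+(1−p*)·138.7300)/1.07=125.2276; Δ=(128.9700−138.7300)/(286.0425−149.0644)=-0.0713; B=V−Δ·S=139.5805
Node (3,3) S=386.5439: V=(p*·11.4400+(1−p*)·128.9700)/1.07=67.2275; Δ=(11.4400−128.9700)/(548.8923−286.0425)=-0.4471; B=V−Δ·S=240.0657
Node (2,0) S=73.9260: V=(p*·126.5131+(1−p*)·164.0833)/1.07=136.3090; Δ=(126.5131−164.0833)/(104.9749−54.7052)=-0.7474; B=V−Δ·S=191.5594
Node (2,1) S=141.8580: V=(p*·125.2276+(1−p*)·126.5131)/1.07=117.6535; Δ=(125.2276−126.5131)/(201.4384−104.9749)=-0.0133; B=V−Δ·S=119.5439
Node (2,2) S=272.2140: V=(p*·67.2275+(1−p*)·125.2276)/1.07=90.7294; Δ=(67.2275−125.2276)/(386.5439−201.4384)=-0.3133; B=V−Δ·S=176.0237
Node (1,0) S=99.9000: V=(p*·117.6535+(1−p*)·136.3090)/1.07=118.9305; Δ=(117.6535−136.3090)/(141.8580−73.9260)=-0.2746; B=V−Δ·S=146.3651
Node (1,1) S=191.7000: V=(p*·90.7294+(1−p*)·117.6535)/1.07=97.7452; Δ=(90.7294−117.6535)/(272.2140−141.8580)=-0.2065; B=V−Δ·S=137.3395
Node (0,0) S=135.0000: V=(p*·97.7452+(1−p*)·118.9305)/1.07=101.5415; Δ=(97.7452−118.9305)/(191.7000−99.9000)=-0.2308; B=V−Δ·S=132.6963
Each (Δ,B) replicates both successor values, so the strategy is self-financing and V0 is arbitrage-free.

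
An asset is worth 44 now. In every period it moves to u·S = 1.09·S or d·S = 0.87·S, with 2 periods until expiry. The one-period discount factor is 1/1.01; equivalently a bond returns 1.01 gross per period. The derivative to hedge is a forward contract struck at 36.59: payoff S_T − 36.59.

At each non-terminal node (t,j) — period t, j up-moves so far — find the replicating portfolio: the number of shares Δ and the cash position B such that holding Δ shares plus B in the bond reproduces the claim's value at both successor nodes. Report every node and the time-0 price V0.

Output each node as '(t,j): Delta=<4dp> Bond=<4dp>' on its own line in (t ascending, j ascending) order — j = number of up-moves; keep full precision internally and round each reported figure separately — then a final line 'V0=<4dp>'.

Risk-neutral probability p* = (R−d)/(u−d) = (1.01−0.87)/(1.09−0.87) = 0.6364.
Payoff layer (t=2): V(2,0)=-3.2864, V(2,1)=5.1352, V(2,2)=15.6864
(1,0): S=38.2800. Δ = (V_up−V_dn)/(S_up−S_dn) = (5.1352−-3.2864)/(41.7252−33.3036) = 1.0000. V = [p*·5.1352 + (1−p*)·-3.2864]/1.01 = 2.0523. B = V − Δ·S = -36.2277.
(1,1): S=47.9600. Δ = (V_up−V_dn)/(S_up−S_dn) = (15.6864−5.1352)/(52.2764−41.7252) = 1.0000. V = [p*·15.6864 + (1−p*)·5.1352]/1.01 = 11.7323. B = V − Δ·S = -36.2277.
(0,0): S=44.0000. Δ = (V_up−V_dn)/(S_up−S_dn) = (11.7323−2.0523)/(47.9600−38.2800) = 1.0000. V = [p*·11.7323 + (1−p*)·2.0523]/1.01 = 8.1310. B = V − Δ·S = -35.8690.
Each (Δ,B) replicates both successor values, so the strategy is self-financing and V0 is arbitrage-free.

(0,0): Delta=1.0000 Bond=-35.8690
(1,0): Delta=1.0000 Bond=-36.2277
(1,1): Delta=1.0000 Bond=-36.2277
V0=8.1310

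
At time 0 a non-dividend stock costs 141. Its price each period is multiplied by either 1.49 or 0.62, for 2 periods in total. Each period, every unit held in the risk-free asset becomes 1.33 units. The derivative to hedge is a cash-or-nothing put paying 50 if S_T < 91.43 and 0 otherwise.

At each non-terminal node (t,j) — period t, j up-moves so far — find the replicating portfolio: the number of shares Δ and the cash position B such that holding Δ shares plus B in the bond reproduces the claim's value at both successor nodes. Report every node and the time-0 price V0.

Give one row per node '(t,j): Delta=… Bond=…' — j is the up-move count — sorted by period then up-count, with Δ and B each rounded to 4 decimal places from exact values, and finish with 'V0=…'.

No-arbitrage ⇒ martingale measure with p* = (R−d)/(u−d) = 0.8161.
Payoff layer (t=2): V(2,0)=50.0000, V(2,1)=0.0000, V(2,2)=0.0000
  t=1,j=0: stock 87.4200 → up 130.2558 (V=0.0000), down 54.2004 (V=50.0000). Price 6.9138; hedge Δ=-0.6574, bond B=64.3851.
  t=1,j=1: stock 210.0900 → up 313.0341 (V=0.0000), down 130.2558 (V=0.0000). Price 0.0000; hedge Δ=0.0000, bond B=0.0000.
  t=0,j=0: stock 141.0000 → up 210.0900 (V=0.0000), down 87.4200 (V=6.9138). Price 0.9560; hedge Δ=-0.0564, bond B=8.9030.
Check: Δ(0,0)·S0 + B(0,0) = 0.9560 = V0.

(0,0): Delta=-0.0564 Bond=8.9030
(1,0): Delta=-0.6574 Bond=64.3851
(1,1): Delta=0.0000 Bond=0.0000
V0=0.9560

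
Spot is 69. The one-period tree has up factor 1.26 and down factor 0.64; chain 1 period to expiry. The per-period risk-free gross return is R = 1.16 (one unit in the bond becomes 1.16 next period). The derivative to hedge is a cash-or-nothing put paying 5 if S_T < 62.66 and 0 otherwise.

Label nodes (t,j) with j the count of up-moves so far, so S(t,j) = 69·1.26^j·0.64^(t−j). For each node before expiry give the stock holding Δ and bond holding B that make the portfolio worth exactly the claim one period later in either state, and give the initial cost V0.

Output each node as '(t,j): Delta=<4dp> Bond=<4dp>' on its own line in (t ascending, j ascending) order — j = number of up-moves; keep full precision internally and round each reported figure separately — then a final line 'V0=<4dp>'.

(0,0): Delta=-0.1169 Bond=8.7597
V0=0.6952

Since d<R<u, set p* = (R−d)/(u−d) = 0.8387; price each node as the discounted p*-expectation of its children.
Terminal payoffs: V(1,0)=5.0000, V(1,1)=0.0000
(0,0): S=69.0000. Δ = (V_up−V_dn)/(S_up−S_dn) = (0.0000−5.0000)/(86.9400−44.1600) = -0.1169. V = [p*·0.0000 + (1−p*)·5.0000]/1.16 = 0.6952. B = V − Δ·S = 8.7597.
Check: Δ(0,0)·S0 + B(0,0) = 0.6952 = V0.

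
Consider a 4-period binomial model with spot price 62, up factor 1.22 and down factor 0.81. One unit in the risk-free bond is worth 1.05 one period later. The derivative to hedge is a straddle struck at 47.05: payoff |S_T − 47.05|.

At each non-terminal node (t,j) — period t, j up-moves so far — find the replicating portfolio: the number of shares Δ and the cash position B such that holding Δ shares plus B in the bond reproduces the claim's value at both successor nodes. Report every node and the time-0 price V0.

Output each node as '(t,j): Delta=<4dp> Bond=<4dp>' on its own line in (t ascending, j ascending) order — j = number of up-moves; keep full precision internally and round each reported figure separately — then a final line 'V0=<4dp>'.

The replicating-portfolio and risk-neutral prices coincide; use p* = (1.05−0.81)/(1.22−0.81) = 0.5854 for the latter.
Terminal payoffs: V(4,0)=20.3610, V(4,1)=6.8518, V(4,2)=13.4954, V(4,3)=44.1419, V(4,4)=90.3007
Node (3,0) S=32.9493: V=(p*·6.8518+(1−p*)·20.3610)/1.05=11.8602; Δ=(6.8518−20.3610)/(40.1982−26.6890)=-1.0000; B=V−Δ·S=44.8095
Node (3,1) S=49.6274: V=(p*·13.4954+(1−p*)·6.8518)/1.05=10.2293; Δ=(13.4954−6.8518)/(60.5454−40.1982)=0.3265; B=V−Δ·S=-5.9747
Node (3,2) S=74.7474: V=(p*·44.1419+(1−p*)·13.4954)/1.05=29.9379; Δ=(44.1419−13.4954)/(91.1919−60.5454)=1.0000; B=V−Δ·S=-44.8095
Node (3,3) S=112.5826: V=(p*·90.3007+(1−p*)·44.1419)/1.05=67.7731; Δ=(90.3007−44.1419)/(137.3507−91.1919)=1.0000; B=V−Δ·S=-44.8095
Node (2,0) S=40.6782: V=(p*·10.2293+(1−p*)·11.8602)/1.05=10.3862; Δ=(10.2293−11.8602)/(49.6274−32.9493)=-0.0978; B=V−Δ·S=14.3640
Node (2,1) S=61.2684: V=(p*·29.9379+(1−p*)·10.2293)/1.05=20.7296; Δ=(29.9379−10.2293)/(74.7474−49.6274)=0.7846; B=V−Δ·S=-27.3403
Node (2,2) S=92.2808: V=(p*·67.7731+(1−p*)·29.9379)/1.05=49.6051; Δ=(67.7731−29.9379)/(112.5826−74.7474)=1.0000; B=V−Δ·S=-42.6757
Node (1,0) S=50.2200: V=(p*·20.7296+(1−p*)·10.3862)/1.05=15.6580; Δ=(20.7296−10.3862)/(61.2684−40.6782)=0.5023; B=V−Δ·S=-9.5698
Node (1,1) S=75.6400: V=(p*·49.6051+(1−p*)·20.7296)/1.05=35.8403; Δ=(49.6051−20.7296)/(92.2808−61.2684)=0.9311; B=V−Δ·S=-34.5877
Node (0,0) S=62.0000: V=(p*·35.8403+(1−p*)·15.6580)/1.05=26.1638; Δ=(35.8403−15.6580)/(75.6400−50.2200)=0.7940; B=V−Δ·S=-23.0614
Check: Δ(0,0)·S0 + B(0,0) = 26.1638 = V0.

(0,0): Delta=0.7940 Bond=-23.0614
(1,0): Delta=0.5023 Bond=-9.5698
(1,1): Delta=0.9311 Bond=-34.5877
(2,0): Delta=-0.0978 Bond=14.3640
(2,1): Delta=0.7846 Bond=-27.3403
(2,2): Delta=1.0000 Bond=-42.6757
(3,0): Delta=-1.0000 Bond=44.8095
(3,1): Delta=0.3265 Bond=-5.9747
(3,2): Delta=1.0000 Bond=-44.8095
(3,3): Delta=1.0000 Bond=-44.8095
V0=26.1638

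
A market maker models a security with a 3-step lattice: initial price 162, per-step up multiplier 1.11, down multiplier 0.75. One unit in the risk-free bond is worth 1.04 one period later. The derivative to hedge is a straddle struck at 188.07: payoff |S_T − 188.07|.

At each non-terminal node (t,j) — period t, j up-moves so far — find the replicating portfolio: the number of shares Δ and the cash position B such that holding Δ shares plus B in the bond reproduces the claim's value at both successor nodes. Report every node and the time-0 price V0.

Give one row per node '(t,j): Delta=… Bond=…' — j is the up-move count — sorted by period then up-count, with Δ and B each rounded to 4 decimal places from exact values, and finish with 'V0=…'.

Since d<R<u, set p* = (R−d)/(u−d) = 0.8056; price each node as the discounted p*-expectation of its children.
Payoff layer (t=3): V(3,0)=119.7262, V(3,1)=86.9212, V(3,2)=38.3698, V(3,3)=33.4862
  t=2,j=0: stock 91.1250 → up 101.1488 (V=86.9212), down 68.3438 (V=119.7262). Price 89.7115; hedge Δ=-1.0000, bond B=180.8365.
  t=2,j=1: stock 134.8650 → up 149.7002 (V=38.3698), down 101.1488 (V=86.9212). Price 45.9715; hedge Δ=-1.0000, bond B=180.8365.
  t=2,j=2: stock 199.6002 → up 221.5562 (V=33.4862), down 149.7002 (V=38.3698). Price 33.1114; hedge Δ=-0.0680, bond B=46.6770.
  t=1,j=0: stock 121.5000 → up 134.8650 (V=45.9715), down 91.1250 (V=89.7115). Price 52.3813; hedge Δ=-1.0000, bond B=173.8813.
  t=1,j=1: stock 179.8200 → up 199.6002 (V=33.1114), down 134.8650 (V=45.9715). Price 34.2423; hedge Δ=-0.1987, bond B=69.9650.
  t=0,j=0: stock 162.0000 → up 179.8200 (V=34.2423), down 121.5000 (V=52.3813). Price 36.3166; hedge Δ=-0.3110, bond B=86.7028.
Self-financing check: at every node Δ·S+B equals the discounted successor values.

(0,0): Delta=-0.3110 Bond=86.7028
(1,0): Delta=-1.0000 Bond=173.8813
(1,1): Delta=-0.1987 Bond=69.9650
(2,0): Delta=-1.0000 Bond=180.8365
(2,1): Delta=-1.0000 Bond=180.8365
(2,2): Delta=-0.0680 Bond=46.6770
V0=36.3166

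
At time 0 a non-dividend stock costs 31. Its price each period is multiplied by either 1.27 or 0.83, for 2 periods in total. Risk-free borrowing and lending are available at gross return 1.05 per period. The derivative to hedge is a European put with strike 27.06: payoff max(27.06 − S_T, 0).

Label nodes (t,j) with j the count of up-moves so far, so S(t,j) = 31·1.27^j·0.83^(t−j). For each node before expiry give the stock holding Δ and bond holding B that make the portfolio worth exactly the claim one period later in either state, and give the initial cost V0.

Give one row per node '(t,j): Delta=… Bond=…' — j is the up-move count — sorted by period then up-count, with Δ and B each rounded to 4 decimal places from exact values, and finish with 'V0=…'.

The replicating-portfolio and risk-neutral prices coincide; use p* = (1.05−0.83)/(1.27−0.83) = 0.5000 for the latter.
Terminal values V(2,·): V(2,0)=5.7041, V(2,1)=0.0000, V(2,2)=0.0000
(1,0): S=25.7300. Δ = (V_up−V_dn)/(S_up−S_dn) = (0.0000−5.7041)/(32.6771−21.3559) = -0.5038. V = [p*·0.0000 + (1−p*)·5.7041]/1.05 = 2.7162. B = V − Δ·S = 15.6801.
(1,1): S=39.3700. Δ = (V_up−V_dn)/(S_up−S_dn) = (0.0000−0.0000)/(49.9999−32.6771) = 0.0000. V = [p*·0.0000 + (1−p*)·0.0000]/1.05 = 0.0000. B = V − Δ·S = 0.0000.
(0,0): S=31.0000. Δ = (V_up−V_dn)/(S_up−S_dn) = (0.0000−2.7162)/(39.3700−25.7300) = -0.1991. V = [p*·0.0000 + (1−p*)·2.7162]/1.05 = 1.2934. B = V − Δ·S = 7.4667.
Self-financing check: at every node Δ·S+B equals the discounted successor values.

(0,0): Delta=-0.1991 Bond=7.4667
(1,0): Delta=-0.5038 Bond=15.6801
(1,1): Delta=0.0000 Bond=0.0000
V0=1.2934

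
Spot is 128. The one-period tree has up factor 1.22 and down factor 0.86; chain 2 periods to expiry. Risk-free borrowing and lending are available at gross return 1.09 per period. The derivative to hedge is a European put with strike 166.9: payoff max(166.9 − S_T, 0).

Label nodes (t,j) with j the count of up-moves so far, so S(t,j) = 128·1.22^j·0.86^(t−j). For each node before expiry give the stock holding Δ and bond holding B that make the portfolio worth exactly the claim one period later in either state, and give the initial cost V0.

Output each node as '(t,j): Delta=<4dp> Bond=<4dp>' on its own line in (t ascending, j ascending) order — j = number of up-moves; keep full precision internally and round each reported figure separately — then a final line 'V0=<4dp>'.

(0,0): Delta=-0.6996 Bond=110.1403
(1,0): Delta=-1.0000 Bond=153.1193
(1,1): Delta=-0.5799 Bond=101.3632
V0=20.5895

Since d<R<u, set p* = (R−d)/(u−d) = 0.6389; price each node as the discounted p*-expectation of its children.
Terminal values V(2,·): V(2,0)=72.2312, V(2,1)=32.6024, V(2,2)=0.0000
  t=1,j=0: stock 110.0800 → up 134.2976 (V=32.6024), down 94.6688 (V=72.2312). Price 43.0393; hedge Δ=-1.0000, bond B=153.1193.
  t=1,j=1: stock 156.1600 → up 190.5152 (V=0.0000), down 134.2976 (V=32.6024). Price 10.8010; hedge Δ=-0.5799, bond B=101.3632.
  t=0,j=0: stock 128.0000 → up 156.1600 (V=10.8010), down 110.0800 (V=43.0393). Price 20.5895; hedge Δ=-0.6996, bond B=110.1403.
Check: Δ(0,0)·S0 + B(0,0) = 20.5895 = V0.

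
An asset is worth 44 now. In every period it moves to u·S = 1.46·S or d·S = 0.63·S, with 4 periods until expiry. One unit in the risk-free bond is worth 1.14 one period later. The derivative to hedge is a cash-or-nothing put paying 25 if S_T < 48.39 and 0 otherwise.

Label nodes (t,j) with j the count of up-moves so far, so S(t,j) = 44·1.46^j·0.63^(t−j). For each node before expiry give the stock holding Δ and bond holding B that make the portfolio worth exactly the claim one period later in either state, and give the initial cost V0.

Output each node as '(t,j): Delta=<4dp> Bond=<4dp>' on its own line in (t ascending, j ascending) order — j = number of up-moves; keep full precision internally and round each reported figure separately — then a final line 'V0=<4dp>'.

(0,0): Delta=-0.2018 Bond=16.2744
(1,0): Delta=-0.3157 Bond=21.7101
(1,1): Delta=-0.1709 Bond=16.5718
(2,0): Delta=0.0000 Bond=19.2367
(2,1): Delta=-0.4011 Bond=28.2086
(2,2): Delta=-0.1086 Bond=13.0460
(3,0): Delta=0.0000 Bond=21.9298
(3,1): Delta=0.0000 Bond=21.9298
(3,2): Delta=-0.5098 Bond=38.5754
(3,3): Delta=0.0000 Bond=0.0000
V0=7.3962

Risk-neutral probability p* = (R−d)/(u−d) = (1.14−0.63)/(1.46−0.63) = 0.6145.
At expiry t=4: V(4,0)=25.0000, V(4,1)=25.0000, V(4,2)=25.0000, V(4,3)=0.0000, V(4,4)=0.0000
  t=3,j=0: stock 11.0021 → up 16.0630 (V=25.0000), down 6.9313 (V=25.0000). Price 21.9298; hedge Δ=0.0000, bond B=21.9298.
  t=3,j=1: stock 25.4969 → up 37.2254 (V=25.0000), down 16.0630 (V=25.0000). Price 21.9298; hedge Δ=0.0000, bond B=21.9298.
  t=3,j=2: stock 59.0880 → up 86.2684 (V=0.0000), down 37.2254 (V=25.0000). Price 8.4549; hedge Δ=-0.5098, bond B=38.5754.
  t=3,j=3: stock 136.9340 → up 199.9236 (V=0.0000), down 86.2684 (V=0.0000). Price 0.0000; hedge Δ=0.0000, bond B=0.0000.
  t=2,j=0: stock 17.4636 → up 25.4969 (V=21.9298), down 11.0021 (V=21.9298). Price 19.2367; hedge Δ=0.0000, bond B=19.2367.
  t=2,j=1: stock 40.4712 → up 59.0880 (V=8.4549), down 25.4969 (V=21.9298). Price 11.9737; hedge Δ=-0.4011, bond B=28.2086.
  t=2,j=2: stock 93.7904 → up 136.9340 (V=0.0000), down 59.0880 (V=8.4549). Price 2.8594; hedge Δ=-0.1086, bond B=13.0460.
  t=1,j=0: stock 27.7200 → up 40.4712 (V=11.9737), down 17.4636 (V=19.2367). Price 12.9596; hedge Δ=-0.3157, bond B=21.7101.
  t=1,j=1: stock 64.2400 → up 93.7904 (V=2.8594), down 40.4712 (V=11.9737). Price 5.5907; hedge Δ=-0.1709, bond B=16.5718.
  t=0,j=0: stock 44.0000 → up 64.2400 (V=5.5907), down 27.7200 (V=12.9596). Price 7.3962; hedge Δ=-0.2018, bond B=16.2744.
Root portfolio cost Δ·44+B reproduces V0=7.3962.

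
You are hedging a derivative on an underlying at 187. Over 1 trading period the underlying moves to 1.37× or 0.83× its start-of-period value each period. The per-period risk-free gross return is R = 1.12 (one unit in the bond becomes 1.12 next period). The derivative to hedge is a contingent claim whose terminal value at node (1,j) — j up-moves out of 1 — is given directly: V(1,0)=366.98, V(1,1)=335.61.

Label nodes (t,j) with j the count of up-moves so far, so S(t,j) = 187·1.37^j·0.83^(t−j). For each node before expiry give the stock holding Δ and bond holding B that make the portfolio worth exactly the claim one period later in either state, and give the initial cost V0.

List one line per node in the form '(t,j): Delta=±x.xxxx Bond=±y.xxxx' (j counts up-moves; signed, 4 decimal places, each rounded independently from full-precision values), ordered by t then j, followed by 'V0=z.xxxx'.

The replicating-portfolio and risk-neutral prices coincide; use p* = (1.12−0.83)/(1.37−0.83) = 0.5370 for the latter.
Payoff layer (t=1): V(1,0)=366.9800, V(1,1)=335.6100
Node (0,0) S=187.0000: V=(p*·335.6100+(1−p*)·366.9800)/1.12=312.6189; Δ=(335.6100−366.9800)/(256.1900−155.2100)=-0.3107; B=V−Δ·S=370.7115
Each (Δ,B) replicates both successor values, so the strategy is self-financing and V0 is arbitrage-free.

(0,0): Delta=-0.3107 Bond=370.7115
V0=312.6189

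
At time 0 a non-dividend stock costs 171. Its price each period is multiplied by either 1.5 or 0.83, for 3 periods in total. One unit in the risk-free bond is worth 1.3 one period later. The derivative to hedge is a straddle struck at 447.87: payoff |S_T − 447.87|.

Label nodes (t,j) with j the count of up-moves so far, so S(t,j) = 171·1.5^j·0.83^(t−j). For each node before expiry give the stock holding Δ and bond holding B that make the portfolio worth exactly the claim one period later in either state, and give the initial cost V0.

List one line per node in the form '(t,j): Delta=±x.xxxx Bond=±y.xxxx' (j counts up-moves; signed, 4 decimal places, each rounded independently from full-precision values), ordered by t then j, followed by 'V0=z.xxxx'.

(0,0): Delta=-0.3430 Bond=132.1259
(1,0): Delta=-1.0000 Bond=265.0118
(1,1): Delta=-0.1883 Bond=132.0837
(2,0): Delta=-1.0000 Bond=344.5154
(2,1): Delta=-1.0000 Bond=344.5154
(2,2): Delta=0.0028 Bond=98.1741
V0=73.4731

Under the risk-neutral measure, an up-move has probability p* = (R−d)/(u−d) = 0.7015 and values discount at R = 1.3.
At expiry t=3: V(3,0)=350.0944, V(3,1)=271.1671, V(3,2)=128.5275, V(3,3)=129.2550
(2,0): S=117.8019. Δ = (V_up−V_dn)/(S_up−S_dn) = (271.1671−350.0944)/(176.7028−97.7756) = -1.0000. V = [p*·271.1671 + (1−p*)·350.0944]/1.3 = 226.7135. B = V − Δ·S = 344.5154.
(2,1): S=212.8950. Δ = (V_up−V_dn)/(S_up−S_dn) = (128.5275−271.1671)/(319.3425−176.7028) = -1.0000. V = [p*·128.5275 + (1−p*)·271.1671]/1.3 = 131.6204. B = V − Δ·S = 344.5154.
(2,2): S=384.7500. Δ = (V_up−V_dn)/(S_up−S_dn) = (129.2550−128.5275)/(577.1250−319.3425) = 0.0028. V = [p*·129.2550 + (1−p*)·128.5275]/1.3 = 99.2599. B = V − Δ·S = 98.1741.
(1,0): S=141.9300. Δ = (V_up−V_dn)/(S_up−S_dn) = (131.6204−226.7135)/(212.8950−117.8019) = -1.0000. V = [p*·131.6204 + (1−p*)·226.7135]/1.3 = 123.0818. B = V − Δ·S = 265.0118.
(1,1): S=256.5000. Δ = (V_up−V_dn)/(S_up−S_dn) = (99.2599−131.6204)/(384.7500−212.8950) = -0.1883. V = [p*·99.2599 + (1−p*)·131.6204]/1.3 = 83.7844. B = V − Δ·S = 132.0837.
(0,0): S=171.0000. Δ = (V_up−V_dn)/(S_up−S_dn) = (83.7844−123.0818)/(256.5000−141.9300) = -0.3430. V = [p*·83.7844 + (1−p*)·123.0818]/1.3 = 73.4731. B = V − Δ·S = 132.1259.
Root portfolio cost Δ·171+B reproduces V0=73.4731.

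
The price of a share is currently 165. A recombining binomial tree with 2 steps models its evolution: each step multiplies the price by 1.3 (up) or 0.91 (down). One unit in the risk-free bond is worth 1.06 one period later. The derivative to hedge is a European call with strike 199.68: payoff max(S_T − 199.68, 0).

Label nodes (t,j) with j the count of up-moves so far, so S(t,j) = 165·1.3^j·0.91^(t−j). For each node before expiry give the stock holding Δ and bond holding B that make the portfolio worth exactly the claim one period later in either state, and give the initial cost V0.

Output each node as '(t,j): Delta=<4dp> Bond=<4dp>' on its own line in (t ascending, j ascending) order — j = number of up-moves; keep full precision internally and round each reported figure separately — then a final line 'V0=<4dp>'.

(0,0): Delta=0.4464 Bond=-63.2342
(1,0): Delta=0.0000 Bond=0.0000
(1,1): Delta=0.9464 Bond=-174.2736
V0=10.4232

Under the risk-neutral measure, an up-move has probability p* = (R−d)/(u−d) = 0.3846 and values discount at R = 1.06.
At expiry t=2: V(2,0)=0.0000, V(2,1)=0.0000, V(2,2)=79.1700
  t=1,j=0: stock 150.1500 → up 195.1950 (V=0.0000), down 136.6365 (V=0.0000). Price 0.0000; hedge Δ=0.0000, bond B=0.0000.
  t=1,j=1: stock 214.5000 → up 278.8500 (V=79.1700), down 195.1950 (V=0.0000). Price 28.7264; hedge Δ=0.9464, bond B=-174.2736.
  t=0,j=0: stock 165.0000 → up 214.5000 (V=28.7264), down 150.1500 (V=0.0000). Price 10.4232; hedge Δ=0.4464, bond B=-63.2342.
Root portfolio cost Δ·165+B reproduces V0=10.4232.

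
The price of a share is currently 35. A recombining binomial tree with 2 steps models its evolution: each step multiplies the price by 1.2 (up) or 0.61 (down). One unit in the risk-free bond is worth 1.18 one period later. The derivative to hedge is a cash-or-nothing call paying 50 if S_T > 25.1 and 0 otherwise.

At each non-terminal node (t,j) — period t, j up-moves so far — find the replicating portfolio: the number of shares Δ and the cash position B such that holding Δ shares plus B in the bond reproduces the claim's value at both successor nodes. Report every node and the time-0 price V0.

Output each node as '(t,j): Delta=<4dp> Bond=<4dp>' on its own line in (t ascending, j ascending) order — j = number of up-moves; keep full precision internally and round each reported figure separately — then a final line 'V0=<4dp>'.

The replicating-portfolio and risk-neutral prices coincide; use p* = (1.18−0.61)/(1.2−0.61) = 0.9661 for the latter.
Terminal payoffs: V(2,0)=0.0000, V(2,1)=50.0000, V(2,2)=50.0000
(1,0): S=21.3500. Δ = (V_up−V_dn)/(S_up−S_dn) = (50.0000−0.0000)/(25.6200−13.0235) = 3.9694. V = [p*·50.0000 + (1−p*)·0.0000]/1.18 = 40.9365. B = V − Δ·S = -43.8093.
(1,1): S=42.0000. Δ = (V_up−V_dn)/(S_up−S_dn) = (50.0000−50.0000)/(50.4000−25.6200) = 0.0000. V = [p*·50.0000 + (1−p*)·50.0000]/1.18 = 42.3729. B = V − Δ·S = 42.3729.
(0,0): S=35.0000. Δ = (V_up−V_dn)/(S_up−S_dn) = (42.3729−40.9365)/(42.0000−21.3500) = 0.0696. V = [p*·42.3729 + (1−p*)·40.9365]/1.18 = 35.8680. B = V − Δ·S = 33.4334.
The time-0 hedge costs 35.8680, which is the no-arbitrage price.

(0,0): Delta=0.0696 Bond=33.4334
(1,0): Delta=3.9694 Bond=-43.8093
(1,1): Delta=0.0000 Bond=42.3729
V0=35.8680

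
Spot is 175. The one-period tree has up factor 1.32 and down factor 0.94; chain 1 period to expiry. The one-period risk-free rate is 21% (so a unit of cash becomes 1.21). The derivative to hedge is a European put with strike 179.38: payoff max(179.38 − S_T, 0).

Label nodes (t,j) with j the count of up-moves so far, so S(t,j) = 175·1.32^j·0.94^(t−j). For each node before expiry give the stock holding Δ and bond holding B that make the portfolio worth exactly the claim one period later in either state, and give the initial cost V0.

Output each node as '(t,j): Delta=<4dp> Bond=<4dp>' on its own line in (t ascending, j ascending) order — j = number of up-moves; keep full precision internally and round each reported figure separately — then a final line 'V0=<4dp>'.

The replicating-portfolio and risk-neutral prices coincide; use p* = (1.21−0.94)/(1.32−0.94) = 0.7105 for the latter.
Terminal values V(1,·): V(1,0)=14.8800, V(1,1)=0.0000
(0,0): S=175.0000. Δ = (V_up−V_dn)/(S_up−S_dn) = (0.0000−14.8800)/(231.0000−164.5000) = -0.2238. V = [p*·0.0000 + (1−p*)·14.8800]/1.21 = 3.5598. B = V − Δ·S = 42.7177.
Each (Δ,B) replicates both successor values, so the strategy is self-financing and V0 is arbitrage-free.

(0,0): Delta=-0.2238 Bond=42.7177
V0=3.5598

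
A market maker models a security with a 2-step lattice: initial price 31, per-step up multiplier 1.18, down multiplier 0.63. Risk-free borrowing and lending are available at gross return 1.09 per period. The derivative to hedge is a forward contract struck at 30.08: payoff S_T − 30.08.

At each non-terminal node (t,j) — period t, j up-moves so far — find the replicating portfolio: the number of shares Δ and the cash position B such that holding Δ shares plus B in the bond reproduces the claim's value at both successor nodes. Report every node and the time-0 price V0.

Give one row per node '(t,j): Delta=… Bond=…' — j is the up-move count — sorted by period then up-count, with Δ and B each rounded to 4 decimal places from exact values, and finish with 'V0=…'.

(0,0): Delta=1.0000 Bond=-25.3177
(1,0): Delta=1.0000 Bond=-27.5963
(1,1): Delta=1.0000 Bond=-27.5963
V0=5.6823

No-arbitrage ⇒ martingale measure with p* = (R−d)/(u−d) = 0.8364.
Payoff layer (t=2): V(2,0)=-17.7761, V(2,1)=-7.0346, V(2,2)=13.0844
Node (1,0) S=19.5300: V=(p*·-7.0346+(1−p*)·-17.7761)/1.09=-8.0663; Δ=(-7.0346−-17.7761)/(23.0454−12.3039)=1.0000; B=V−Δ·S=-27.5963
Node (1,1) S=36.5800: V=(p*·13.0844+(1−p*)·-7.0346)/1.09=8.9837; Δ=(13.0844−-7.0346)/(43.1644−23.0454)=1.0000; B=V−Δ·S=-27.5963
Node (0,0) S=31.0000: V=(p*·8.9837+(1−p*)·-8.0663)/1.09=5.6823; Δ=(8.9837−-8.0663)/(36.5800−19.5300)=1.0000; B=V−Δ·S=-25.3177
Each (Δ,B) replicates both successor values, so the strategy is self-financing and V0 is arbitrage-free.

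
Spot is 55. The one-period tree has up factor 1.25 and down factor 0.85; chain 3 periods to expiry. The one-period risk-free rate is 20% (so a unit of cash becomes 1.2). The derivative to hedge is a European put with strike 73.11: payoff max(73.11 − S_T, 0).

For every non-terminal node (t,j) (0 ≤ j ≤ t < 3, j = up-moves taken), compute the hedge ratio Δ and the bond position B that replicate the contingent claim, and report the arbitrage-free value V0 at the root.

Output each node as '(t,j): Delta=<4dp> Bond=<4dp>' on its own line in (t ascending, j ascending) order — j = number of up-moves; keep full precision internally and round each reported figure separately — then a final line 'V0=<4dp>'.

(0,0): Delta=-0.1708 Bond=10.0036
(1,0): Delta=-1.0000 Bond=50.7708
(1,1): Delta=-0.0902 Bond=6.4662
(2,0): Delta=-1.0000 Bond=60.9250
(2,1): Delta=-1.0000 Bond=60.9250
(2,2): Delta=-0.0018 Bond=0.1644
V0=0.6113

Since d<R<u, set p* = (R−d)/(u−d) = 0.8750; price each node as the discounted p*-expectation of its children.
Payoff layer (t=3): V(3,0)=39.3331, V(3,1)=23.4381, V(3,2)=0.0631, V(3,3)=0.0000
Node (2,0) S=39.7375: V=(p*·23.4381+(1−p*)·39.3331)/1.2=21.1875; Δ=(23.4381−39.3331)/(49.6719−33.7769)=-1.0000; B=V−Δ·S=60.9250
Node (2,1) S=58.4375: V=(p*·0.0631+(1−p*)·23.4381)/1.2=2.4875; Δ=(0.0631−23.4381)/(73.0469−49.6719)=-1.0000; B=V−Δ·S=60.9250
Node (2,2) S=85.9375: V=(p*·0.0000+(1−p*)·0.0631)/1.2=0.0066; Δ=(0.0000−0.0631)/(107.4219−73.0469)=-0.0018; B=V−Δ·S=0.1644
Node (1,0) S=46.7500: V=(p*·2.4875+(1−p*)·21.1875)/1.2=4.0208; Δ=(2.4875−21.1875)/(58.4375−39.7375)=-1.0000; B=V−Δ·S=50.7708
Node (1,1) S=68.7500: V=(p*·0.0066+(1−p*)·2.4875)/1.2=0.2639; Δ=(0.0066−2.4875)/(85.9375−58.4375)=-0.0902; B=V−Δ·S=6.4662
Node (0,0) S=55.0000: V=(p*·0.2639+(1−p*)·4.0208)/1.2=0.6113; Δ=(0.2639−4.0208)/(68.7500−46.7500)=-0.1708; B=V−Δ·S=10.0036
Self-financing check: at every node Δ·S+B equals the discounted successor values.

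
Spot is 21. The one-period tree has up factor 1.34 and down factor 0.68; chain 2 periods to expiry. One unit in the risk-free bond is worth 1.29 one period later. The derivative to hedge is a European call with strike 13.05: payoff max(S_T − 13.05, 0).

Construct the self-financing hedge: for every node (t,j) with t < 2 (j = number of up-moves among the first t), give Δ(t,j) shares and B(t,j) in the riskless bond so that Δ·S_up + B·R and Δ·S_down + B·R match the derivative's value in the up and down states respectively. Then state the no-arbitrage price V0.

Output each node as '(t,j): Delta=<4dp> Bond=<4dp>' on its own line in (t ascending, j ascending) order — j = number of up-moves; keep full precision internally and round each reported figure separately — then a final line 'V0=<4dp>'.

No-arbitrage ⇒ martingale measure with p* = (R−d)/(u−d) = 0.9242.
Terminal payoffs: V(2,0)=0.0000, V(2,1)=6.0852, V(2,2)=24.6576
Node (1,0) S=14.2800: V=(p*·6.0852+(1−p*)·0.0000)/1.29=4.3598; Δ=(6.0852−0.0000)/(19.1352−9.7104)=0.6457; B=V−Δ·S=-4.8602
Node (1,1) S=28.1400: V=(p*·24.6576+(1−p*)·6.0852)/1.29=18.0237; Δ=(24.6576−6.0852)/(37.7076−19.1352)=1.0000; B=V−Δ·S=-10.1163
Node (0,0) S=21.0000: V=(p*·18.0237+(1−p*)·4.3598)/1.29=13.1694; Δ=(18.0237−4.3598)/(28.1400−14.2800)=0.9858; B=V−Δ·S=-7.5334
Check: Δ(0,0)·S0 + B(0,0) = 13.1694 = V0.

(0,0): Delta=0.9858 Bond=-7.5334
(1,0): Delta=0.6457 Bond=-4.8602
(1,1): Delta=1.0000 Bond=-10.1163
V0=13.1694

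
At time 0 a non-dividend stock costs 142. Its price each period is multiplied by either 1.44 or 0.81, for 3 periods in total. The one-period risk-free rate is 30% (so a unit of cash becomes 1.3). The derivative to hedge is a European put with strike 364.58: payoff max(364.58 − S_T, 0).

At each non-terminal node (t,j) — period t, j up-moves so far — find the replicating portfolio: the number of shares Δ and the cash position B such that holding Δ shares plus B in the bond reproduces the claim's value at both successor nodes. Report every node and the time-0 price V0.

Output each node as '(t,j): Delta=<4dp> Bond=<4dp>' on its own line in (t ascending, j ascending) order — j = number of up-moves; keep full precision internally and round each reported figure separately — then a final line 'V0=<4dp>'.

Since d<R<u, set p* = (R−d)/(u−d) = 0.7778; price each node as the discounted p*-expectation of its children.
Terminal values V(3,·): V(3,0)=289.1154, V(3,1)=230.4207, V(3,2)=126.0745, V(3,3)=0.0000
  t=2,j=0: stock 93.1662 → up 134.1593 (V=230.4207), down 75.4646 (V=289.1154). Price 187.2800; hedge Δ=-1.0000, bond B=280.4462.
  t=2,j=1: stock 165.6288 → up 238.5055 (V=126.0745), down 134.1593 (V=230.4207). Price 114.8174; hedge Δ=-1.0000, bond B=280.4462.
  t=2,j=2: stock 294.4512 → up 424.0097 (V=0.0000), down 238.5055 (V=126.0745). Price 21.5512; hedge Δ=-0.6796, bond B=221.6695.
  t=1,j=0: stock 115.0200 → up 165.6288 (V=114.8174), down 93.1662 (V=187.2800). Price 100.7078; hedge Δ=-1.0000, bond B=215.7278.
  t=1,j=1: stock 204.4800 → up 294.4512 (V=21.5512), down 165.6288 (V=114.8174). Price 32.5208; hedge Δ=-0.7240, bond B=180.5623.
  t=0,j=0: stock 142.0000 → up 204.4800 (V=32.5208), down 115.0200 (V=100.7078). Price 36.6719; hedge Δ=-0.7622, bond B=144.9053.
Each (Δ,B) replicates both successor values, so the strategy is self-financing and V0 is arbitrage-free.

(0,0): Delta=-0.7622 Bond=144.9053
(1,0): Delta=-1.0000 Bond=215.7278
(1,1): Delta=-0.7240 Bond=180.5623
(2,0): Delta=-1.0000 Bond=280.4462
(2,1): Delta=-1.0000 Bond=280.4462
(2,2): Delta=-0.6796 Bond=221.6695
V0=36.6719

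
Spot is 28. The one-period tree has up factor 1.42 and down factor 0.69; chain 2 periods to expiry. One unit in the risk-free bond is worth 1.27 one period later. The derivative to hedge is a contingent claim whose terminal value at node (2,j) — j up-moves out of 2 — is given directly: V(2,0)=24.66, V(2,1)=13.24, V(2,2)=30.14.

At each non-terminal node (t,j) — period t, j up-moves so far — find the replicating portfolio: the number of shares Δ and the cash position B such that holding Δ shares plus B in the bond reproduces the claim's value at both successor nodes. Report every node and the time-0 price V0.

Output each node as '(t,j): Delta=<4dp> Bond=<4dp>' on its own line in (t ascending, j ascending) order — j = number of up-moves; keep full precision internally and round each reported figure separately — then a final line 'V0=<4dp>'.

Risk-neutral probability p* = (R−d)/(u−d) = (1.27−0.69)/(1.42−0.69) = 0.7945.
Payoff layer (t=2): V(2,0)=24.6600, V(2,1)=13.2400, V(2,2)=30.1400
(1,0): S=19.3200. Δ = (V_up−V_dn)/(S_up−S_dn) = (13.2400−24.6600)/(27.4344−13.3308) = -0.8097. V = [p*·13.2400 + (1−p*)·24.6600]/1.27 = 12.2729. B = V − Δ·S = 27.9167.
(1,1): S=39.7600. Δ = (V_up−V_dn)/(S_up−S_dn) = (30.1400−13.2400)/(56.4592−27.4344) = 0.5823. V = [p*·30.1400 + (1−p*)·13.2400]/1.27 = 20.9980. B = V − Δ·S = -2.1527.
(0,0): S=28.0000. Δ = (V_up−V_dn)/(S_up−S_dn) = (20.9980−12.2729)/(39.7600−19.3200) = 0.4269. V = [p*·20.9980 + (1−p*)·12.2729]/1.27 = 15.1222. B = V − Δ·S = 3.1700.
Each (Δ,B) replicates both successor values, so the strategy is self-financing and V0 is arbitrage-free.

(0,0): Delta=0.4269 Bond=3.1700
(1,0): Delta=-0.8097 Bond=27.9167
(1,1): Delta=0.5823 Bond=-2.1527
V0=15.1222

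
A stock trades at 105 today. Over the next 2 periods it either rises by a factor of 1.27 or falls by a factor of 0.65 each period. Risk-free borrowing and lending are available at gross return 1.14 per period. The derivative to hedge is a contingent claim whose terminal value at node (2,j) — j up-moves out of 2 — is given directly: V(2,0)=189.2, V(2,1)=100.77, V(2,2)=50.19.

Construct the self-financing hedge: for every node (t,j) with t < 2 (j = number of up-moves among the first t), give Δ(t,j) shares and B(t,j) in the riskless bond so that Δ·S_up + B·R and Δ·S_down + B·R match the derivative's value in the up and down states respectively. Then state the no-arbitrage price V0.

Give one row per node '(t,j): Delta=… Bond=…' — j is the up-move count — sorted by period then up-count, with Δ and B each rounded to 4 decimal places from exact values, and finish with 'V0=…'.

No-arbitrage ⇒ martingale measure with p* = (R−d)/(u−d) = 0.7903.
Terminal payoffs: V(2,0)=189.2000, V(2,1)=100.7700, V(2,2)=50.1900
(1,0): S=68.2500. Δ = (V_up−V_dn)/(S_up−S_dn) = (100.7700−189.2000)/(86.6775−44.3625) = -2.0898. V = [p*·100.7700 + (1−p*)·189.2000]/1.14 = 104.6595. B = V − Δ·S = 247.2885.
(1,1): S=133.3500. Δ = (V_up−V_dn)/(S_up−S_dn) = (50.1900−100.7700)/(169.3545−86.6775) = -0.6118. V = [p*·50.1900 + (1−p*)·100.7700]/1.14 = 53.3294. B = V − Δ·S = 134.9100.
(0,0): S=105.0000. Δ = (V_up−V_dn)/(S_up−S_dn) = (53.3294−104.6595)/(133.3500−68.2500) = -0.7885. V = [p*·53.3294 + (1−p*)·104.6595]/1.14 = 56.2212. B = V − Δ·S = 139.0116.
Check: Δ(0,0)·S0 + B(0,0) = 56.2212 = V0.

(0,0): Delta=-0.7885 Bond=139.0116
(1,0): Delta=-2.0898 Bond=247.2885
(1,1): Delta=-0.6118 Bond=134.9100
V0=56.2212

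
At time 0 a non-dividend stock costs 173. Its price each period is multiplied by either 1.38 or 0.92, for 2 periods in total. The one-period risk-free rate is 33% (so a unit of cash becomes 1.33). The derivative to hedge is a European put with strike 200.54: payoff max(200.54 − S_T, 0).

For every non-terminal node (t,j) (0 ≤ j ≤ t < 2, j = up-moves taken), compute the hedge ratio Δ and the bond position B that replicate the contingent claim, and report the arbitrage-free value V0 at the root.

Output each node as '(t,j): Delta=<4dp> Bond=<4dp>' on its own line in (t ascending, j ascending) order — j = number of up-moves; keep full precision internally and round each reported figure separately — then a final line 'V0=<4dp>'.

(0,0): Delta=-0.0556 Bond=9.9754
(1,0): Delta=-0.7391 Bond=122.0589
(1,1): Delta=0.0000 Bond=0.0000
V0=0.3614

No-arbitrage ⇒ martingale measure with p* = (R−d)/(u−d) = 0.8913.
Terminal payoffs: V(2,0)=54.1128, V(2,1)=0.0000, V(2,2)=0.0000
Node (1,0) S=159.1600: V=(p*·0.0000+(1−p*)·54.1128)/1.33=4.4224; Δ=(0.0000−54.1128)/(219.6408−146.4272)=-0.7391; B=V−Δ·S=122.0589
Node (1,1) S=238.7400: V=(p*·0.0000+(1−p*)·0.0000)/1.33=0.0000; Δ=(0.0000−0.0000)/(329.4612−219.6408)=0.0000; B=V−Δ·S=0.0000
Node (0,0) S=173.0000: V=(p*·0.0000+(1−p*)·4.4224)/1.33=0.3614; Δ=(0.0000−4.4224)/(238.7400−159.1600)=-0.0556; B=V−Δ·S=9.9754
Self-financing check: at every node Δ·S+B equals the discounted successor values.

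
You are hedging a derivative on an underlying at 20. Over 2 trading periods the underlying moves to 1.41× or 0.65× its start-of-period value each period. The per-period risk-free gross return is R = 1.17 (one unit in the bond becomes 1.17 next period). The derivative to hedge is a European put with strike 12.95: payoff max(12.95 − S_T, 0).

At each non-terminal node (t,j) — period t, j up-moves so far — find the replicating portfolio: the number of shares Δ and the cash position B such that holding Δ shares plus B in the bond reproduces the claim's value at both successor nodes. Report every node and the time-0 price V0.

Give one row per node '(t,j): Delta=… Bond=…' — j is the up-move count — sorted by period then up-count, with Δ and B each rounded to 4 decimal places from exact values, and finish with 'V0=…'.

The replicating-portfolio and risk-neutral prices coincide; use p* = (1.17−0.65)/(1.41−0.65) = 0.6842 for the latter.
Payoff layer (t=2): V(2,0)=4.5000, V(2,1)=0.0000, V(2,2)=0.0000
  t=1,j=0: stock 13.0000 → up 18.3300 (V=0.0000), down 8.4500 (V=4.5000). Price 1.2146; hedge Δ=-0.4555, bond B=7.1356.
  t=1,j=1: stock 28.2000 → up 39.7620 (V=0.0000), down 18.3300 (V=0.0000). Price 0.0000; hedge Δ=0.0000, bond B=0.0000.
  t=0,j=0: stock 20.0000 → up 28.2000 (V=0.0000), down 13.0000 (V=1.2146). Price 0.3278; hedge Δ=-0.0799, bond B=1.9259.
Each (Δ,B) replicates both successor values, so the strategy is self-financing and V0 is arbitrage-free.

(0,0): Delta=-0.0799 Bond=1.9259
(1,0): Delta=-0.4555 Bond=7.1356
(1,1): Delta=0.0000 Bond=0.0000
V0=0.3278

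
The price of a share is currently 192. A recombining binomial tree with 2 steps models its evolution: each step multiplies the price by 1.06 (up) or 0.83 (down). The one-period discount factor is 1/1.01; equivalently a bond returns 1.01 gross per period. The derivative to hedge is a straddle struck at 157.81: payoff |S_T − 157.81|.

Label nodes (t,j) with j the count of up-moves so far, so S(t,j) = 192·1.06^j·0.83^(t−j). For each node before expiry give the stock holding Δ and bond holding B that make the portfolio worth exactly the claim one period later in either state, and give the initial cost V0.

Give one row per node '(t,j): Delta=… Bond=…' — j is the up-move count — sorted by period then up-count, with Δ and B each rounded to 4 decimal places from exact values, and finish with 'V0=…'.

No-arbitrage ⇒ martingale measure with p* = (R−d)/(u−d) = 0.7826.
Terminal payoffs: V(2,0)=25.5412, V(2,1)=11.1116, V(2,2)=57.9212
  t=1,j=0: stock 159.3600 → up 168.9216 (V=11.1116), down 132.2688 (V=25.5412). Price 14.1074; hedge Δ=-0.3937, bond B=76.8448.
  t=1,j=1: stock 203.5200 → up 215.7312 (V=57.9212), down 168.9216 (V=11.1116). Price 47.2725; hedge Δ=1.0000, bond B=-156.2475.
  t=0,j=0: stock 192.0000 → up 203.5200 (V=47.2725), down 159.3600 (V=14.1074). Price 39.6660; hedge Δ=0.7510, bond B=-104.5300.
The time-0 hedge costs 39.6660, which is the no-arbitrage price.

(0,0): Delta=0.7510 Bond=-104.5300
(1,0): Delta=-0.3937 Bond=76.8448
(1,1): Delta=1.0000 Bond=-156.2475
V0=39.6660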